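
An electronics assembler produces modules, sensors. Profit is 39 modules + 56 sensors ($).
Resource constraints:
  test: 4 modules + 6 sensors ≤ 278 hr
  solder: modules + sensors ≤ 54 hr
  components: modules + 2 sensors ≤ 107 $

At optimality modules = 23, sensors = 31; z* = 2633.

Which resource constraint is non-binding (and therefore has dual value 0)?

test: 278/278 (binding)
solder: 54/54 (binding)
components: 85/107 (slack 22)
By complementary slackness, a constraint with positive slack has shadow price 0 → components.

components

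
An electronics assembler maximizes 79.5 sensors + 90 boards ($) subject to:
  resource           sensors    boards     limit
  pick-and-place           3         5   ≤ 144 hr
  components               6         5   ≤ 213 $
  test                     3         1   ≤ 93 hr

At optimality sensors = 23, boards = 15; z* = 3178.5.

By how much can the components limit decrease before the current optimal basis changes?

Binding constraints: pick-and-place, components. The basis is B = [[3,5],[6,5]] with det -15.
Per unit decrease in components, x* moves by d = (-0.3333, 0.2).
The basis stays optimal until sensors reaches 0; allowable decrease = 69 $.

69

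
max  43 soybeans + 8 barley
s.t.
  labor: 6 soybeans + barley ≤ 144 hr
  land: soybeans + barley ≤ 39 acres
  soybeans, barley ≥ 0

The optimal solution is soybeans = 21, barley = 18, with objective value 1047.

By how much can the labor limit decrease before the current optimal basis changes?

Binding constraints: labor, land. The basis is B = [[6,1],[1,1]] with det 5.
Per unit decrease in labor, x* moves by d = (-0.2, 0.2).
The basis stays optimal until soybeans reaches 0; allowable decrease = 105 hr.

105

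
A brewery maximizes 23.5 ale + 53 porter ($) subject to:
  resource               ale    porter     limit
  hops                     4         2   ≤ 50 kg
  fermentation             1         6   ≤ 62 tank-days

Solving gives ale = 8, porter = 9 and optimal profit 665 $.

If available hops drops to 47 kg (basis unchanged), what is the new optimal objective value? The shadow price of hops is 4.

Δb = -3, so new z* = 665 + (4)·(-3) = 665 − 12 = 653.

653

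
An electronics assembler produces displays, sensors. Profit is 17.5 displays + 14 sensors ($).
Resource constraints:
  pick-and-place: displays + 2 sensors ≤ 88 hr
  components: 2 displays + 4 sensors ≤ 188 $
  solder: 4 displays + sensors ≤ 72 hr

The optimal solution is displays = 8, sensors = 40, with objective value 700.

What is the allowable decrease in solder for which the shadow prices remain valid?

28

Binding constraints: pick-and-place, solder. The basis is B = [[1,2],[4,1]] with det -7.
Per unit decrease in solder, x* moves by d = (-0.2857, 0.1429).
The basis stays optimal until displays reaches 0; allowable decrease = 28 hr.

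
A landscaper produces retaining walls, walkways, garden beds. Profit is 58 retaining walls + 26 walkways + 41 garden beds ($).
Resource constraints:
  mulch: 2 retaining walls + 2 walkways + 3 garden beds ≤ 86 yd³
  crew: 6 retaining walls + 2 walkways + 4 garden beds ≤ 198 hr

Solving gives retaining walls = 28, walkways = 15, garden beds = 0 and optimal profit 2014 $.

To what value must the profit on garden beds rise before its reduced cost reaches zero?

Both mulch and crew are binding at x*.
From A_Bᵀ y = c: 2·y_mulch + 6·y_crew = 58; 2·y_mulch + 2·y_crew = 26.
Solving: y_mulch = 5, y_crew = 8.
garden beds enters the basis when its profit ≥ yᵀa₃ = 5·3 + 8·4 = 47.

47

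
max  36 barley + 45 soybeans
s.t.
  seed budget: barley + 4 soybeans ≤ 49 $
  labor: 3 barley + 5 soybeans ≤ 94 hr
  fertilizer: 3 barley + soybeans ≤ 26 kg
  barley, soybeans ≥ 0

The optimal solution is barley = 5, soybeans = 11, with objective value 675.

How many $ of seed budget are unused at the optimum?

0

seed budget used = 1·5 + 4·11 = 49; slack = 49 − 49 = 0.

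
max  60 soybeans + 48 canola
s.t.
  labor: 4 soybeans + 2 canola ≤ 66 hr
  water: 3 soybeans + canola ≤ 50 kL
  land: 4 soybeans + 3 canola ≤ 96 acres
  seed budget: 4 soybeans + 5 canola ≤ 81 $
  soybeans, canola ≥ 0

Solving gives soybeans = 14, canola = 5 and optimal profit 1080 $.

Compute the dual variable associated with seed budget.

Binding: labor and seed budget. Non-binding: water (3 unused), land (25 unused).
By complementary slackness, y = 0 for the non-binding constraints.
Dual feasibility on the basic columns requires 4·y_labor + 4·y_seed budget = 60, 2·y_labor + 5·y_seed budget = 48.
This yields shadow prices y_labor = 9, y_seed budget = 6.
Shadow price of seed budget = 6.

6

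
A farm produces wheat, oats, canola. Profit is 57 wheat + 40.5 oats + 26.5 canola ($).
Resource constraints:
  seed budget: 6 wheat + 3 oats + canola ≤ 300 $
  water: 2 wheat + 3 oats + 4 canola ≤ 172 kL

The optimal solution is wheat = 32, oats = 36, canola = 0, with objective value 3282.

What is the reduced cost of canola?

-5

Check each constraint at x*: seed budget 300/300 (tight); water 172/172 (tight).
From A_Bᵀ y = c: 6·y_seed budget + 2·y_water = 57; 3·y_seed budget + 3·y_water = 40.5.
→ y_seed budget = 7.5 and y_water = 6.
Reduced cost of canola: c₃ − yᵀa₃ = 26.5 − (7.5·1 + 6·4) = 26.5 − 31.5 = -5.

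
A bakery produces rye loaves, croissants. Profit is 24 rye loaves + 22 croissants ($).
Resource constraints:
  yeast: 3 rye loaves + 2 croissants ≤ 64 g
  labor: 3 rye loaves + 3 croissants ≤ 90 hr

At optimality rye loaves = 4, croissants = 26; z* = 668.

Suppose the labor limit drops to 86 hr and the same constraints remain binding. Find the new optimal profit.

644

At the optimum: yeast uses 64 of 64 (binding); labor uses 90 of 90 (binding).
The binding rows give the dual system: 3·y_yeast + 3·y_labor = 24 and 2·y_yeast + 3·y_labor = 22.
→ y_yeast = 2 and y_labor = 6.
Δz = y_labor·Δb = 6 × (-4) = -24, so new z* = 668 − 24 = 644.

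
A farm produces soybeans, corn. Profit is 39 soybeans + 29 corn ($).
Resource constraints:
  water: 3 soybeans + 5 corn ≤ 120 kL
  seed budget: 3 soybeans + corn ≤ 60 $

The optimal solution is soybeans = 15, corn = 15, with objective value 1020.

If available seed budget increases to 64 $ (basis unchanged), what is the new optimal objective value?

At the optimum: water uses 120 of 120 (binding); seed budget uses 60 of 60 (binding).
From A_Bᵀ y = c: 3·y_water + 3·y_seed budget = 39; 5·y_water + 1·y_seed budget = 29.
→ y_water = 4 and y_seed budget = 9.
Δz = y_seed budget·Δb = 9 × (4) = 36, so new z* = 1020 + 36 = 1056.

1056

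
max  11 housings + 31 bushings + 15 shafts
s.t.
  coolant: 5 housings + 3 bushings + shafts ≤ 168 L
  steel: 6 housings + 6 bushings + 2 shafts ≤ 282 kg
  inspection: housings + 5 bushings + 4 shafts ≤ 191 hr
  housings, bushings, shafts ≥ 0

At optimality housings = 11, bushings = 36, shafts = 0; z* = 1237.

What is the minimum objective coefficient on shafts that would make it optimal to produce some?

22

Binding: steel and inspection. Non-binding: coolant (5 unused).
By complementary slackness, y = 0 for the non-binding constraint.
Dual feasibility on the basic columns requires 6·y_steel + 1·y_inspection = 11, 6·y_steel + 5·y_inspection = 31.
This yields shadow prices y_steel = 1, y_inspection = 5.
shafts enters the basis when its profit ≥ yᵀa₃ = 1·2 + 5·4 = 22.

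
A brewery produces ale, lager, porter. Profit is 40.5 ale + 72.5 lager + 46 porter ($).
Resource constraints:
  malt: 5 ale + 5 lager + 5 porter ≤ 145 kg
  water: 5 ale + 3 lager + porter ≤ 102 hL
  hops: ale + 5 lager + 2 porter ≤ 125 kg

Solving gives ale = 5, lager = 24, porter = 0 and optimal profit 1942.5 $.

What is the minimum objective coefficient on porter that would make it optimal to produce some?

48.5

At the optimum: malt uses 145 of 145 (binding); water uses 97 of 102 (slack = 5); hops uses 125 of 125 (binding).
Slack constraints have shadow price 0 (complementary slackness).
The binding rows give the dual system: 5·y_malt + 1·y_hops = 40.5 and 5·y_malt + 5·y_hops = 72.5.
→ y_malt = 6.5 and y_hops = 8.
porter enters the basis when its profit ≥ yᵀa₃ = 6.5·5 + 8·2 = 48.5.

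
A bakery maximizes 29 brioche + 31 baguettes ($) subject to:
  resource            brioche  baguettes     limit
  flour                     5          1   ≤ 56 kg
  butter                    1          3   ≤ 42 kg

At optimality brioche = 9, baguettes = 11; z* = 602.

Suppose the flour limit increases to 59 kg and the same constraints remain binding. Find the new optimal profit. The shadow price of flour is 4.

Δb = 3, so new z* = 602 + (4)·(3) = 602 + 12 = 614.

614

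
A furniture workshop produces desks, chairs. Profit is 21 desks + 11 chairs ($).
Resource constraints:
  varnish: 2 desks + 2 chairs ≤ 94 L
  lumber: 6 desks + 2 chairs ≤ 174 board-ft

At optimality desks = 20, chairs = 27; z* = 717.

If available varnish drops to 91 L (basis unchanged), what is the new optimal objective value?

Both varnish and lumber are binding at x*.
From A_Bᵀ y = c: 2·y_varnish + 6·y_lumber = 21; 2·y_varnish + 2·y_lumber = 11.
This yields shadow prices y_varnish = 3, y_lumber = 2.5.
Δz = y_varnish·Δb = 3 × (-3) = -9, so new z* = 717 − 9 = 708.

708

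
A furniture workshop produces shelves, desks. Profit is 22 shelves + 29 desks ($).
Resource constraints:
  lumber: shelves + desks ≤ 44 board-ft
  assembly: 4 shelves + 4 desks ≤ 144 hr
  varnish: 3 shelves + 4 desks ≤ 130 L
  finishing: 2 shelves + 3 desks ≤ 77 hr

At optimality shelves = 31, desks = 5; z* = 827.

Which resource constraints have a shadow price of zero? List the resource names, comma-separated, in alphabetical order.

lumber: 36/44 (slack 8)
assembly: 144/144 (binding)
varnish: 113/130 (slack 17)
finishing: 77/77 (binding)
By complementary slackness, a constraint with positive slack has shadow price 0 → lumber, varnish.

lumber, varnish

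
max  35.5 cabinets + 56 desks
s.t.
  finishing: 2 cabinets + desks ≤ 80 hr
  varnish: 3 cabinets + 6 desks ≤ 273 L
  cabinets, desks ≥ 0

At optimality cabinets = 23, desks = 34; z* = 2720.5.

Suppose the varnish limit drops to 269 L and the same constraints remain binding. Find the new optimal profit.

2686.5

Both finishing and varnish are binding at x*.
Dual feasibility on the basic columns requires 2·y_finishing + 3·y_varnish = 35.5, 1·y_finishing + 6·y_varnish = 56.
Solving: y_finishing = 5, y_varnish = 8.5.
Δz = y_varnish·Δb = 8.5 × (-4) = -34, so new z* = 2720.5 − 34 = 2686.5.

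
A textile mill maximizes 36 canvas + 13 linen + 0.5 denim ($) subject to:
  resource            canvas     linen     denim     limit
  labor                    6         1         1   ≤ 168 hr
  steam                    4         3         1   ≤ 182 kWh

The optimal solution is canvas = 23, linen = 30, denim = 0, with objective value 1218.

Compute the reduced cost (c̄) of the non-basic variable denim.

Check each constraint at x*: labor 168/168 (tight); steam 182/182 (tight).
From A_Bᵀ y = c: 6·y_labor + 4·y_steam = 36; 1·y_labor + 3·y_steam = 13.
→ y_labor = 4 and y_steam = 3.
Reduced cost of denim: c₃ − yᵀa₃ = 0.5 − (4·1 + 3·1) = 0.5 − 7 = -6.5.

-6.5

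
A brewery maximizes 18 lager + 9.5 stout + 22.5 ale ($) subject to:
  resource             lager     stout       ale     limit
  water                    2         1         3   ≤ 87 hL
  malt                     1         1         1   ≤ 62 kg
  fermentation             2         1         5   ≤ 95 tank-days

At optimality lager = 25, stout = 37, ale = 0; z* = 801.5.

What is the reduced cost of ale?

At the optimum: water uses 87 of 87 (binding); malt uses 62 of 62 (binding); fermentation uses 87 of 95 (slack = 8).
By complementary slackness, y = 0 for the non-binding constraint.
From A_Bᵀ y = c: 2·y_water + 1·y_malt = 18; 1·y_water + 1·y_malt = 9.5.
This yields shadow prices y_water = 8.5, y_malt = 1.
Reduced cost of ale: c₃ − yᵀa₃ = 22.5 − (8.5·3 + 1·1) = 22.5 − 26.5 = -4.

-4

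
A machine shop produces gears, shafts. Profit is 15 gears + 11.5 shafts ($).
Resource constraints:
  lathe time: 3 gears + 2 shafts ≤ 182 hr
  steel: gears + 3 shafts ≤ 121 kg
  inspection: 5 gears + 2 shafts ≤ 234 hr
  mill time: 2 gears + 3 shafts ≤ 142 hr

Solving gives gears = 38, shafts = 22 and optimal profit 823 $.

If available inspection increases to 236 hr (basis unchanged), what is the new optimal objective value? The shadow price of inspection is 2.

Δb = 2, so new z* = 823 + (2)·(2) = 823 + 4 = 827.

827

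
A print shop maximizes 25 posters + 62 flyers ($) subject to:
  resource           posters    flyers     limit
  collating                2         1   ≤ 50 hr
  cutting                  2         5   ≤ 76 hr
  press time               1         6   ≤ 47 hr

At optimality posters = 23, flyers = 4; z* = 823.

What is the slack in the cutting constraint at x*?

10

cutting used = 2·23 + 5·4 = 66; slack = 76 − 66 = 10.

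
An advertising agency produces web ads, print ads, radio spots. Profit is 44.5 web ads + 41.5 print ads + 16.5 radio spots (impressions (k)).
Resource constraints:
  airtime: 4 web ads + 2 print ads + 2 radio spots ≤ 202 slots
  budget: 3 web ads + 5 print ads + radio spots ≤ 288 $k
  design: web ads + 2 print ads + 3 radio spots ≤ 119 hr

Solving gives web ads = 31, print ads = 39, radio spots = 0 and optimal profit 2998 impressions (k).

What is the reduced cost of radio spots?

Check each constraint at x*: airtime 202/202 (tight); budget 288/288 (tight); design 109/119 (slack 10).
Slack constraints have shadow price 0 (complementary slackness).
Dual feasibility on the basic columns requires 4·y_airtime + 3·y_budget = 44.5, 2·y_airtime + 5·y_budget = 41.5.
→ y_airtime = 7 and y_budget = 5.5.
Reduced cost of radio spots: c₃ − yᵀa₃ = 16.5 − (7·2 + 5.5·1) = 16.5 − 19.5 = -3.

-3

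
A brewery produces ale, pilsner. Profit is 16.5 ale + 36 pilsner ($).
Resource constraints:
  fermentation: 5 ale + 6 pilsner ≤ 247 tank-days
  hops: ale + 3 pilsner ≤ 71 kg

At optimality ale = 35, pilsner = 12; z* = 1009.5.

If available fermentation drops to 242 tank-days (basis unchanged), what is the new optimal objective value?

Both fermentation and hops are binding at x*.
Dual feasibility on the basic columns requires 5·y_fermentation + 1·y_hops = 16.5, 6·y_fermentation + 3·y_hops = 36.
Solving: y_fermentation = 1.5, y_hops = 9.
Δz = y_fermentation·Δb = 1.5 × (-5) = -7.5, so new z* = 1009.5 − 7.5 = 1002.

1002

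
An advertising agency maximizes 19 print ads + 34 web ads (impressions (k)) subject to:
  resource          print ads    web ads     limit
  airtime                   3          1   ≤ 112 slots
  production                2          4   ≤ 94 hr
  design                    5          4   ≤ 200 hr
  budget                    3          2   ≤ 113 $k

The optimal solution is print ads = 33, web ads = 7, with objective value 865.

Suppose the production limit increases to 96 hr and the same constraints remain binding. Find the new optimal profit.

At the optimum: airtime uses 106 of 112 (slack = 6); production uses 94 of 94 (binding); design uses 193 of 200 (slack = 7); budget uses 113 of 113 (binding).
By complementary slackness, y = 0 for the non-binding constraints.
The binding rows give the dual system: 2·y_production + 3·y_budget = 19 and 4·y_production + 2·y_budget = 34.
This yields shadow prices y_production = 8, y_budget = 1.
Δz = y_production·Δb = 8 × (2) = 16, so new z* = 865 + 16 = 881.

881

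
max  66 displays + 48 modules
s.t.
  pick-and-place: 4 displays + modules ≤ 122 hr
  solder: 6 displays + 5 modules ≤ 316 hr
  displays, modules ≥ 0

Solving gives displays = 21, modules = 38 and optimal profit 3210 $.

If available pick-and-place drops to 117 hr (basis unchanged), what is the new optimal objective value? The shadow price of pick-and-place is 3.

Δb = -5, so new z* = 3210 + (3)·(-5) = 3210 − 15 = 3195.

3195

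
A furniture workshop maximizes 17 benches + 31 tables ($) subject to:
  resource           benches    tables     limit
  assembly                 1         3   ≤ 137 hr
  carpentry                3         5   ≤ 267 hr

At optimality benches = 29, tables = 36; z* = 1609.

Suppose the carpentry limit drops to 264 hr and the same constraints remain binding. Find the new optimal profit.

Check each constraint at x*: assembly 137/137 (tight); carpentry 267/267 (tight).
Dual feasibility on the basic columns requires 1·y_assembly + 3·y_carpentry = 17, 3·y_assembly + 5·y_carpentry = 31.
This yields shadow prices y_assembly = 2, y_carpentry = 5.
Δz = y_carpentry·Δb = 5 × (-3) = -15, so new z* = 1609 − 15 = 1594.

1594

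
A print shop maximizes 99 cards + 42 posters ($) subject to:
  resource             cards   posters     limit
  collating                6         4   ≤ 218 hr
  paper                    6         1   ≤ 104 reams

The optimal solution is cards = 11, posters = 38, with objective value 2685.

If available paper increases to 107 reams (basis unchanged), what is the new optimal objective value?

Check each constraint at x*: collating 218/218 (tight); paper 104/104 (tight).
Dual feasibility on the basic columns requires 6·y_collating + 6·y_paper = 99, 4·y_collating + 1·y_paper = 42.
This yields shadow prices y_collating = 8.5, y_paper = 8.
Δz = y_paper·Δb = 8 × (3) = 24, so new z* = 2685 + 24 = 2709.

2709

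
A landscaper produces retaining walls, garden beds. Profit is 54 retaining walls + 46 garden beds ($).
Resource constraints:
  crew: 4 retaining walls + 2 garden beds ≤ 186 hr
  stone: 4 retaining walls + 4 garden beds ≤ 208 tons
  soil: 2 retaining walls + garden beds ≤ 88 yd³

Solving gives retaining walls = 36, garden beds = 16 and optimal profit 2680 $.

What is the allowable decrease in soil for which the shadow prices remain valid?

36

Binding constraints: stone, soil. The basis is B = [[4,4],[2,1]] with det -4.
Per unit decrease in soil, x* moves by d = (-1, 1).
The basis stays optimal until retaining walls reaches 0; allowable decrease = 36 yd³.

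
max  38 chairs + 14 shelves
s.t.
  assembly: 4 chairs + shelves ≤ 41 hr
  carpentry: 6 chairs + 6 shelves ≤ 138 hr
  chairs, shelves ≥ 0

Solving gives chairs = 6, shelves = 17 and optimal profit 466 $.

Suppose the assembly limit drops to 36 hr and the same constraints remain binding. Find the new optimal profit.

426

Both assembly and carpentry are binding at x*.
The binding rows give the dual system: 4·y_assembly + 6·y_carpentry = 38 and 1·y_assembly + 6·y_carpentry = 14.
→ y_assembly = 8 and y_carpentry = 1.
Δz = y_assembly·Δb = 8 × (-5) = -40, so new z* = 466 − 40 = 426.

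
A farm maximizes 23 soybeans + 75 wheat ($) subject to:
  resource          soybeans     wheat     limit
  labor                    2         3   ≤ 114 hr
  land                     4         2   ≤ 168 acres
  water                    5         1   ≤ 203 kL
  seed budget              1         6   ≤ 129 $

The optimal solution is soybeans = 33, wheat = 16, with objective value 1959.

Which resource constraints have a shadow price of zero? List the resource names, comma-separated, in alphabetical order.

land, water

labor: 114/114 (binding)
land: 164/168 (slack 4)
water: 181/203 (slack 22)
seed budget: 129/129 (binding)
By complementary slackness, a constraint with positive slack has shadow price 0 → land, water.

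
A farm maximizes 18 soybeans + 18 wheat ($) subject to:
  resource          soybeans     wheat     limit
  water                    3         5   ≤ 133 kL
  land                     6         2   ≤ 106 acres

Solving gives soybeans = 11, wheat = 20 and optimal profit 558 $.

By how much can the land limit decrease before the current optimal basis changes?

52.8

Binding constraints: water, land. The basis is B = [[3,5],[6,2]] with det -24.
Per unit decrease in land, x* moves by d = (-0.2083, 0.125).
The basis stays optimal until soybeans reaches 0; allowable decrease = 52.8 acres.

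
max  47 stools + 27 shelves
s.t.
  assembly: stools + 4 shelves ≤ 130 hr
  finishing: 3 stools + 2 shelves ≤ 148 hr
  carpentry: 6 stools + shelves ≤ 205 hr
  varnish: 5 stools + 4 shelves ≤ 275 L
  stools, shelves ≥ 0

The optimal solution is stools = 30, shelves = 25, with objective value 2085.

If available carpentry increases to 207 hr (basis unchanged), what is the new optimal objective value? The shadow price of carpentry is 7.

Δb = 2, so new z* = 2085 + (7)·(2) = 2085 + 14 = 2099.

2099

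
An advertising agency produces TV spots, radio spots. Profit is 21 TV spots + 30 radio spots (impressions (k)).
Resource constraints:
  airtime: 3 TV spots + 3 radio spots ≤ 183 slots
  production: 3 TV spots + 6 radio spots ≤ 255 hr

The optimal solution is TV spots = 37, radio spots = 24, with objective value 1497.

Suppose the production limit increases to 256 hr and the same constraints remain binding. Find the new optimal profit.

1500

Both airtime and production are binding at x*.
From A_Bᵀ y = c: 3·y_airtime + 3·y_production = 21; 3·y_airtime + 6·y_production = 30.
Solving: y_airtime = 4, y_production = 3.
Δz = y_production·Δb = 3 × (1) = 3, so new z* = 1497 + 3 = 1500.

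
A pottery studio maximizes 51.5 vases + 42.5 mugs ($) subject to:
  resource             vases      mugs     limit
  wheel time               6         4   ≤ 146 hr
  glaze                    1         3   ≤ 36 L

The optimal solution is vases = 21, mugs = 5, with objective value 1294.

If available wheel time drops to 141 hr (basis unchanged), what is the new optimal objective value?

1254

Both wheel time and glaze are binding at x*.
The binding rows give the dual system: 6·y_wheel time + 1·y_glaze = 51.5 and 4·y_wheel time + 3·y_glaze = 42.5.
Solving: y_wheel time = 8, y_glaze = 3.5.
Δz = y_wheel time·Δb = 8 × (-5) = -40, so new z* = 1294 − 40 = 1254.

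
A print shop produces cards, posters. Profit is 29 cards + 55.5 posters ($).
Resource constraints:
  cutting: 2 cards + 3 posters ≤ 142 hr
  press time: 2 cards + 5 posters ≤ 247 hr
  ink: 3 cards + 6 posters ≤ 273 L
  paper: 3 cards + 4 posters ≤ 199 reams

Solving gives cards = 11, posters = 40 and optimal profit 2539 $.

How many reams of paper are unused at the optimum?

6

paper used = 3·11 + 4·40 = 193; slack = 199 − 193 = 6.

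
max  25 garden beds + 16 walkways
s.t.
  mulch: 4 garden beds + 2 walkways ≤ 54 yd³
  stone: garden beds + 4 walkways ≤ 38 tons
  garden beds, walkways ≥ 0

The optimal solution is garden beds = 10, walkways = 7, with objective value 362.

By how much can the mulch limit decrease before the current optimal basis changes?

Binding constraints: mulch, stone. The basis is B = [[4,2],[1,4]] with det 14.
Per unit decrease in mulch, x* moves by d = (-0.2857, 0.0714).
The basis stays optimal until garden beds reaches 0; allowable decrease = 35 yd³.

35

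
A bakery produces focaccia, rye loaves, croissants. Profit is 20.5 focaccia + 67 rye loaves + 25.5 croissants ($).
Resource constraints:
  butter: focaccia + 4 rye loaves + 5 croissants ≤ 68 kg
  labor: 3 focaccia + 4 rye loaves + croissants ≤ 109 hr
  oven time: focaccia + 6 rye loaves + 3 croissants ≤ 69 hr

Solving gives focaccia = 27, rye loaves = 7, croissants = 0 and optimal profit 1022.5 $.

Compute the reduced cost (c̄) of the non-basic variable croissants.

Check each constraint at x*: butter 55/68 (slack 13); labor 109/109 (tight); oven time 69/69 (tight).
Since butter is not tight, its dual is 0.
From A_Bᵀ y = c: 3·y_labor + 1·y_oven time = 20.5; 4·y_labor + 6·y_oven time = 67.
This yields shadow prices y_labor = 4, y_oven time = 8.5.
Reduced cost of croissants: c₃ − yᵀa₃ = 25.5 − (4·1 + 8.5·3) = 25.5 − 29.5 = -4.

-4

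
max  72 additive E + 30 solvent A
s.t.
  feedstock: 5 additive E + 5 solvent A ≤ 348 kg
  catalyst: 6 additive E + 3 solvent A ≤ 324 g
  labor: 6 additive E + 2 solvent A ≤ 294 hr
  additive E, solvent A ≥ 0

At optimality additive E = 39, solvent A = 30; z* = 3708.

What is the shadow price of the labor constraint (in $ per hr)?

Binding: catalyst and labor. Non-binding: feedstock (3 unused).
Since feedstock is not tight, its dual is 0.
Dual feasibility on the basic columns requires 6·y_catalyst + 6·y_labor = 72, 3·y_catalyst + 2·y_labor = 30.
→ y_catalyst = 6 and y_labor = 6.
Shadow price of labor = 6.

6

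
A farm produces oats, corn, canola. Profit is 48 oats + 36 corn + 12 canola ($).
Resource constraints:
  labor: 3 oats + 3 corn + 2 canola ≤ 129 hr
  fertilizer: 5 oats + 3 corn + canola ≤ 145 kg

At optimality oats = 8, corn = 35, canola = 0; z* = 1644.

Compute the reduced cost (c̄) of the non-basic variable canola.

-6

At the optimum: labor uses 129 of 129 (binding); fertilizer uses 145 of 145 (binding).
The binding rows give the dual system: 3·y_labor + 5·y_fertilizer = 48 and 3·y_labor + 3·y_fertilizer = 36.
This yields shadow prices y_labor = 6, y_fertilizer = 6.
Reduced cost of canola: c₃ − yᵀa₃ = 12 − (6·2 + 6·1) = 12 − 18 = -6.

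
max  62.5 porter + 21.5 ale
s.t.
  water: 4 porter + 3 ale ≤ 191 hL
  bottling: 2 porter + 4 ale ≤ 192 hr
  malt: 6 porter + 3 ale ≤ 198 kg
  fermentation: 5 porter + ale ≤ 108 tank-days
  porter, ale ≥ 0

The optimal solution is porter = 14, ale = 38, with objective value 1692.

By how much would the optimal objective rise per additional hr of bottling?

0

Binding: malt and fermentation. Non-binding: water (21 unused), bottling (12 unused).
By complementary slackness, y = 0 for the non-binding constraints.
From A_Bᵀ y = c: 6·y_malt + 5·y_fermentation = 62.5; 3·y_malt + 1·y_fermentation = 21.5.
Solving: y_malt = 5, y_fermentation = 6.5.
Shadow price of bottling = 0.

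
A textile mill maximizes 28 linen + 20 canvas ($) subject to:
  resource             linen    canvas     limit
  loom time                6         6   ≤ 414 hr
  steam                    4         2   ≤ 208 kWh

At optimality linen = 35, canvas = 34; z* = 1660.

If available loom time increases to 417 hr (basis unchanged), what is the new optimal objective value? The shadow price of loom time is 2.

1666

Δb = 3, so new z* = 1660 + (2)·(3) = 1660 + 6 = 1666.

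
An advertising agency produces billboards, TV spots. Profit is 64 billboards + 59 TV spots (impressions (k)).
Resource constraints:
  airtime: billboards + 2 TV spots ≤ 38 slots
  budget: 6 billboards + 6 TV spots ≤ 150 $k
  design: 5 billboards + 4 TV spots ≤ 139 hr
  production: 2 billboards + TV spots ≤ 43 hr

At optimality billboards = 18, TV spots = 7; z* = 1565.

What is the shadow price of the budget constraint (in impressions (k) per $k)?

9

Check each constraint at x*: airtime 32/38 (slack 6); budget 150/150 (tight); design 118/139 (slack 21); production 43/43 (tight).
By complementary slackness, y = 0 for the non-binding constraints.
Dual feasibility on the basic columns requires 6·y_budget + 2·y_production = 64, 6·y_budget + 1·y_production = 59.
Solving: y_budget = 9, y_production = 5.
Shadow price of budget = 9.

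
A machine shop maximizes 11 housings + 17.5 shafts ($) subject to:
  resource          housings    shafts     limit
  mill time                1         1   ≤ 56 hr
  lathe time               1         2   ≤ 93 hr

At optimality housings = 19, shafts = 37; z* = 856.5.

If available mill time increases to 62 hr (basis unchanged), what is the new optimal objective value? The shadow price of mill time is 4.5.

Δb = 6, so new z* = 856.5 + (4.5)·(6) = 856.5 + 27 = 883.5.

883.5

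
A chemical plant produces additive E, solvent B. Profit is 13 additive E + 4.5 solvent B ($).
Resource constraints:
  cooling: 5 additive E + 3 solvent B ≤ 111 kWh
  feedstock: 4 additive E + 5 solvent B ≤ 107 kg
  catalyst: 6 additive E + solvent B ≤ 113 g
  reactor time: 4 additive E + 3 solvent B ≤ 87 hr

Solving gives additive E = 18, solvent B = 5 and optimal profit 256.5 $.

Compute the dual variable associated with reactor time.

Binding: catalyst and reactor time. Non-binding: cooling (6 unused), feedstock (10 unused).
Slack constraints have shadow price 0 (complementary slackness).
The binding rows give the dual system: 6·y_catalyst + 4·y_reactor time = 13 and 1·y_catalyst + 3·y_reactor time = 4.5.
This yields shadow prices y_catalyst = 1.5, y_reactor time = 1.
Shadow price of reactor time = 1.

1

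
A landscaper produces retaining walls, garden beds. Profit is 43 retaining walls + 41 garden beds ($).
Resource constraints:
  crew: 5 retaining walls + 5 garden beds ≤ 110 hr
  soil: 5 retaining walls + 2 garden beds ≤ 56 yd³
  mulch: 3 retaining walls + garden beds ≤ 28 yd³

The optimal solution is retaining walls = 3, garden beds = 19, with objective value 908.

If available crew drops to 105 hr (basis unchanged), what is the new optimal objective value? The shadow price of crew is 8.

Δb = -5, so new z* = 908 + (8)·(-5) = 908 − 40 = 868.

868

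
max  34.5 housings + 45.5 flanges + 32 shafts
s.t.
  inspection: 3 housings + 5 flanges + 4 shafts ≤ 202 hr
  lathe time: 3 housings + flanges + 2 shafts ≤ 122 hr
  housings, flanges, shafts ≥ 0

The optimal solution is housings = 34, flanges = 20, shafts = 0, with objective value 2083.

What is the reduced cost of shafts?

Both inspection and lathe time are binding at x*.
Dual feasibility on the basic columns requires 3·y_inspection + 3·y_lathe time = 34.5, 5·y_inspection + 1·y_lathe time = 45.5.
Solving: y_inspection = 8.5, y_lathe time = 3.
Reduced cost of shafts: c₃ − yᵀa₃ = 32 − (8.5·4 + 3·2) = 32 − 40 = -8.

-8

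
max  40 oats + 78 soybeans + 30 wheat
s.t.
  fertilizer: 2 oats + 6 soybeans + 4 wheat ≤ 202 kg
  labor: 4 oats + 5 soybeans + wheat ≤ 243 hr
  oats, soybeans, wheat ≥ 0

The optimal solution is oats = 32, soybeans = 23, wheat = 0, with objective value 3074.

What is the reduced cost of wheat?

Both fertilizer and labor are binding at x*.
Dual feasibility on the basic columns requires 2·y_fertilizer + 4·y_labor = 40, 6·y_fertilizer + 5·y_labor = 78.
Solving: y_fertilizer = 8, y_labor = 6.
Reduced cost of wheat: c₃ − yᵀa₃ = 30 − (8·4 + 6·1) = 30 − 38 = -8.

-8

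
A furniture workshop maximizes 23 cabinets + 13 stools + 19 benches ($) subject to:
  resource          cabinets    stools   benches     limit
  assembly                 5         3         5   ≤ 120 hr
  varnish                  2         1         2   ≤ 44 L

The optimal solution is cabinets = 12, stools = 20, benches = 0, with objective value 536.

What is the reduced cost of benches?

At the optimum: assembly uses 120 of 120 (binding); varnish uses 44 of 44 (binding).
Dual feasibility on the basic columns requires 5·y_assembly + 2·y_varnish = 23, 3·y_assembly + 1·y_varnish = 13.
→ y_assembly = 3 and y_varnish = 4.
Reduced cost of benches: c₃ − yᵀa₃ = 19 − (3·5 + 4·2) = 19 − 23 = -4.

-4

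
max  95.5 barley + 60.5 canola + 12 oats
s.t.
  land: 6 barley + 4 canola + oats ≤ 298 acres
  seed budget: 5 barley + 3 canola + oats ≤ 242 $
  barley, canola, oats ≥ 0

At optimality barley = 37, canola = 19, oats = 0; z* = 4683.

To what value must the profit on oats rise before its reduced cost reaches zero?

Check each constraint at x*: land 298/298 (tight); seed budget 242/242 (tight).
Dual feasibility on the basic columns requires 6·y_land + 5·y_seed budget = 95.5, 4·y_land + 3·y_seed budget = 60.5.
This yields shadow prices y_land = 8, y_seed budget = 9.5.
oats enters the basis when its profit ≥ yᵀa₃ = 8·1 + 9.5·1 = 17.5.

17.5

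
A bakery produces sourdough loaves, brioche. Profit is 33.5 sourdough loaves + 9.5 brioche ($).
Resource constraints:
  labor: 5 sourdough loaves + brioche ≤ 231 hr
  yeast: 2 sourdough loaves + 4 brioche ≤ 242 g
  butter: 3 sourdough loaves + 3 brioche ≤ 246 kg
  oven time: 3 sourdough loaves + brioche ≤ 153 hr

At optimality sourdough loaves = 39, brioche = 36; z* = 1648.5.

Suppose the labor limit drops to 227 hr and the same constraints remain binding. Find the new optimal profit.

1638.5

Binding: labor and oven time. Non-binding: yeast (20 unused), butter (21 unused).
Since yeast, butter are not tight, their duals are 0.
The binding rows give the dual system: 5·y_labor + 3·y_oven time = 33.5 and 1·y_labor + 1·y_oven time = 9.5.
Solving: y_labor = 2.5, y_oven time = 7.
Δz = y_labor·Δb = 2.5 × (-4) = -10, so new z* = 1648.5 − 10 = 1638.5.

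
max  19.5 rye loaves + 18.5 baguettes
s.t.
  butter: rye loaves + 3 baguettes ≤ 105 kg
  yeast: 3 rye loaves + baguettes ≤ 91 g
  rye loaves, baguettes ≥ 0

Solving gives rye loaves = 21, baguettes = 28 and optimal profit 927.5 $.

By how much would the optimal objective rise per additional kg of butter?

Check each constraint at x*: butter 105/105 (tight); yeast 91/91 (tight).
From A_Bᵀ y = c: 1·y_butter + 3·y_yeast = 19.5; 3·y_butter + 1·y_yeast = 18.5.
→ y_butter = 4.5 and y_yeast = 5.
Shadow price of butter = 4.5.

4.5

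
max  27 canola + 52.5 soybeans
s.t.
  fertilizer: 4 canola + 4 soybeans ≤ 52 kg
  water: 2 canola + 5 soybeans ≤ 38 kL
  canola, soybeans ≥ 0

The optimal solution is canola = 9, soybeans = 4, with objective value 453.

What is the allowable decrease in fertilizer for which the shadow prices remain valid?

Binding constraints: fertilizer, water. The basis is B = [[4,4],[2,5]] with det 12.
Per unit decrease in fertilizer, x* moves by d = (-0.4167, 0.1667).
The basis stays optimal until canola reaches 0; allowable decrease = 21.6 kg.

21.6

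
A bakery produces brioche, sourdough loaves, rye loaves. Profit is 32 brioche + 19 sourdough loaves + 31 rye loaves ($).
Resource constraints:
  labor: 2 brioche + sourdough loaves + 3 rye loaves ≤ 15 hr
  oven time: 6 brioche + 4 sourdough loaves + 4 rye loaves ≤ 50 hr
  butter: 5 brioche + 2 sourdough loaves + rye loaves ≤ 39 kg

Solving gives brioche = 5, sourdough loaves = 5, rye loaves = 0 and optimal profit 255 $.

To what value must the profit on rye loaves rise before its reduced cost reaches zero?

At the optimum: labor uses 15 of 15 (binding); oven time uses 50 of 50 (binding); butter uses 35 of 39 (slack = 4).
Since butter is not tight, its dual is 0.
The binding rows give the dual system: 2·y_labor + 6·y_oven time = 32 and 1·y_labor + 4·y_oven time = 19.
Solving: y_labor = 7, y_oven time = 3.
rye loaves enters the basis when its profit ≥ yᵀa₃ = 7·3 + 3·4 = 33.

33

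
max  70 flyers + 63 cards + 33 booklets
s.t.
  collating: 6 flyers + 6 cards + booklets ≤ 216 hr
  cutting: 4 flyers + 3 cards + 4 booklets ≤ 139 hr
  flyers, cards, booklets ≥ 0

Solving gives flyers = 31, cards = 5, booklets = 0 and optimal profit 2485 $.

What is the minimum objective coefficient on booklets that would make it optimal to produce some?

35

Both collating and cutting are binding at x*.
From A_Bᵀ y = c: 6·y_collating + 4·y_cutting = 70; 6·y_collating + 3·y_cutting = 63.
→ y_collating = 7 and y_cutting = 7.
booklets enters the basis when its profit ≥ yᵀa₃ = 7·1 + 7·4 = 35.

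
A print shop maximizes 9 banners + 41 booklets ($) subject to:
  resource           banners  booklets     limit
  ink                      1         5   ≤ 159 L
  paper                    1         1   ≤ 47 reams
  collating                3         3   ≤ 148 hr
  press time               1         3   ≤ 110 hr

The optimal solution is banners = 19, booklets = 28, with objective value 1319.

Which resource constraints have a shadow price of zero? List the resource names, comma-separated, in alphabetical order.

collating, press time

ink: 159/159 (binding)
paper: 47/47 (binding)
collating: 141/148 (slack 7)
press time: 103/110 (slack 7)
By complementary slackness, a constraint with positive slack has shadow price 0 → collating, press time.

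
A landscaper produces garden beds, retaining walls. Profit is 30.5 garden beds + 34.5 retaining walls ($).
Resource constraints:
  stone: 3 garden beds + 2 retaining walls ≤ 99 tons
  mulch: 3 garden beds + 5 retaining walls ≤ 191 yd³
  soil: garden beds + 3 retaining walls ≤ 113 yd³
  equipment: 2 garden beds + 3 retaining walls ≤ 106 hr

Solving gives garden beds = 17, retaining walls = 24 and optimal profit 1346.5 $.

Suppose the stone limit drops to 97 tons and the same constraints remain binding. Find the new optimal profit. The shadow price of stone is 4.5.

Δb = -2, so new z* = 1346.5 + (4.5)·(-2) = 1346.5 − 9 = 1337.5.

1337.5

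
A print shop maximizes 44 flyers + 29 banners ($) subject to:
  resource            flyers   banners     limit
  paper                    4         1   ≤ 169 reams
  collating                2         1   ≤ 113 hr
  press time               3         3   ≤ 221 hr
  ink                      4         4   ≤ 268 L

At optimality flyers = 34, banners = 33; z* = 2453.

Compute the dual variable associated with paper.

5

At the optimum: paper uses 169 of 169 (binding); collating uses 101 of 113 (slack = 12); press time uses 201 of 221 (slack = 20); ink uses 268 of 268 (binding).
Since collating, press time are not tight, their duals are 0.
From A_Bᵀ y = c: 4·y_paper + 4·y_ink = 44; 1·y_paper + 4·y_ink = 29.
This yields shadow prices y_paper = 5, y_ink = 6.
Shadow price of paper = 5.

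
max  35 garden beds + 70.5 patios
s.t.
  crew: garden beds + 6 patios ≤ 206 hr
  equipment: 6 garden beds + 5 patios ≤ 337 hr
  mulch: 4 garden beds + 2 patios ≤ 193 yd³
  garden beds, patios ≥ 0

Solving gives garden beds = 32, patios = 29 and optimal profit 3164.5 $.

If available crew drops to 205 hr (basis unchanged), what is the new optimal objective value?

Check each constraint at x*: crew 206/206 (tight); equipment 337/337 (tight); mulch 186/193 (slack 7).
By complementary slackness, y = 0 for the non-binding constraint.
From A_Bᵀ y = c: 1·y_crew + 6·y_equipment = 35; 6·y_crew + 5·y_equipment = 70.5.
→ y_crew = 8 and y_equipment = 4.5.
Δz = y_crew·Δb = 8 × (-1) = -8, so new z* = 3164.5 − 8 = 3156.5.

3156.5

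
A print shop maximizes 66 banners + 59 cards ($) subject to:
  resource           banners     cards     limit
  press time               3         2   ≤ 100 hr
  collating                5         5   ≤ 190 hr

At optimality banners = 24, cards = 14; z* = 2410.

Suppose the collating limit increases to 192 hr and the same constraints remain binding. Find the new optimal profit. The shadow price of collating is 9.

Δb = 2, so new z* = 2410 + (9)·(2) = 2410 + 18 = 2428.

2428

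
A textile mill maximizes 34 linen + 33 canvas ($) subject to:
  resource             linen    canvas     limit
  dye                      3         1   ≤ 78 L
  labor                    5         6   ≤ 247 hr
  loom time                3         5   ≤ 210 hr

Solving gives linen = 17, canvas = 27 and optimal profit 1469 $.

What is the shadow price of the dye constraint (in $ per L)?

3

Check each constraint at x*: dye 78/78 (tight); labor 247/247 (tight); loom time 186/210 (slack 24).
By complementary slackness, y = 0 for the non-binding constraint.
The binding rows give the dual system: 3·y_dye + 5·y_labor = 34 and 1·y_dye + 6·y_labor = 33.
Solving: y_dye = 3, y_labor = 5.
Shadow price of dye = 3.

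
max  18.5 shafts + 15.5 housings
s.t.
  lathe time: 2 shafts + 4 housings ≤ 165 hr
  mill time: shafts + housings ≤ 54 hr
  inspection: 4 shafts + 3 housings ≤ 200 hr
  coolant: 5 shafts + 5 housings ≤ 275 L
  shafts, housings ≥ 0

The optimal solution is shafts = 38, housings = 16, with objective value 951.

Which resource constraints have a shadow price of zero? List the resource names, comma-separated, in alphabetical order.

lathe time: 140/165 (slack 25)
mill time: 54/54 (binding)
inspection: 200/200 (binding)
coolant: 270/275 (slack 5)
By complementary slackness, a constraint with positive slack has shadow price 0 → coolant, lathe time.

coolant, lathe time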